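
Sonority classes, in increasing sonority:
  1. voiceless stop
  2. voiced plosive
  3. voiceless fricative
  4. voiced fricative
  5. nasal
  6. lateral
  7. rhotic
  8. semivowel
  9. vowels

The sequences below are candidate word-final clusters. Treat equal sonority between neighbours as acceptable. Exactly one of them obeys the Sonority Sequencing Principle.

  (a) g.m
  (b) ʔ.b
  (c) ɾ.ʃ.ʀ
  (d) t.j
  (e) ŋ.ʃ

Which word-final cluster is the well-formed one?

(a) sonority 2-5: ill-formed.
(b) sonority 1-2: ill-formed.
(c) sonority 7-3-7: ill-formed.
(d) sonority 1-8: ill-formed.
(e) sonority 5-3: well-formed.

e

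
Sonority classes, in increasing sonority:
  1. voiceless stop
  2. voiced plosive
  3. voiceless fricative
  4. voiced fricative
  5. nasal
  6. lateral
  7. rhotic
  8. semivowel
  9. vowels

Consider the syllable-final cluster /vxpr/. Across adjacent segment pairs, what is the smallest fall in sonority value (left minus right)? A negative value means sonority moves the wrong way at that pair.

-6

/v/: voiced fricative = 4.
/x/: voiceless fricative = 3.
/p/: voiceless stop = 1.
/r/: rhotic = 7.
/v/→/x/: change +1.
/x/→/p/: change +2.
/p/→/r/: change -6.
Minimum = -6.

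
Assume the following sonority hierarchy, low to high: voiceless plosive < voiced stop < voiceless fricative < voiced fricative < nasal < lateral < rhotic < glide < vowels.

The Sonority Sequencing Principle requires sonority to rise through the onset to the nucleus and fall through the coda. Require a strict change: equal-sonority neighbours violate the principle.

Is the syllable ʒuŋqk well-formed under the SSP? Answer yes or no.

no

Onset: /ʒ/ is a voiced fricative (sonority 4); then the nucleus /u/ (sonority 9).
Onset profile 4-9 — rises to the nucleus.
Coda: /ŋ/ is a nasal (sonority 5), /q/ is a voiceless plosive (sonority 1), /k/ is a voiceless plosive (sonority 1).
Coda profile 9-5-1-1 — does not strictly fall throughout.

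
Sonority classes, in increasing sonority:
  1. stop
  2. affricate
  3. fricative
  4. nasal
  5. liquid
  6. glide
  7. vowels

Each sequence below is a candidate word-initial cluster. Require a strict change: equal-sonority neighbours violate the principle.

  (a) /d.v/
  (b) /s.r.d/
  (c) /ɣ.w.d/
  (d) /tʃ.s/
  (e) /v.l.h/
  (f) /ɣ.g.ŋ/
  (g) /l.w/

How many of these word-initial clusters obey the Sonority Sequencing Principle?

(a) 1-3 → obeys
(b) 3-5-1 → violates
(c) 3-6-1 → violates
(d) 2-3 → obeys
(e) 3-5-3 → violates
(f) 3-1-4 → violates
(g) 5-6 → obeys

3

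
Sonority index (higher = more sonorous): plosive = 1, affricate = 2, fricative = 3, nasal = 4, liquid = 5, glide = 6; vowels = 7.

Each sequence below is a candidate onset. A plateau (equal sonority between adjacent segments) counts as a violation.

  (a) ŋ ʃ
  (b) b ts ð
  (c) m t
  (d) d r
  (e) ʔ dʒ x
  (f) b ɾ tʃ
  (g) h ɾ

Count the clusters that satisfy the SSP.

4

(a) 4-3 → violates
(b) 1-2-3 → obeys
(c) 4-1 → violates
(d) 1-5 → obeys
(e) 1-2-3 → obeys
(f) 1-5-2 → violates
(g) 3-5 → obeys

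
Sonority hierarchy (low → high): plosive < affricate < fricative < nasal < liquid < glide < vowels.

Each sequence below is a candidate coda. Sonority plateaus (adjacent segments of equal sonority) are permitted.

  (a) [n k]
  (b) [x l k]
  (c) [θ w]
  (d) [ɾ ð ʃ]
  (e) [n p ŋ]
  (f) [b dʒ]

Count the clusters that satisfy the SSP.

(a) sonority 4-1: well-formed.
(b) sonority 3-5-1: ill-formed.
(c) sonority 3-6: ill-formed.
(d) sonority 5-3-3: well-formed.
(e) sonority 4-1-4: ill-formed.
(f) sonority 1-2: ill-formed.

2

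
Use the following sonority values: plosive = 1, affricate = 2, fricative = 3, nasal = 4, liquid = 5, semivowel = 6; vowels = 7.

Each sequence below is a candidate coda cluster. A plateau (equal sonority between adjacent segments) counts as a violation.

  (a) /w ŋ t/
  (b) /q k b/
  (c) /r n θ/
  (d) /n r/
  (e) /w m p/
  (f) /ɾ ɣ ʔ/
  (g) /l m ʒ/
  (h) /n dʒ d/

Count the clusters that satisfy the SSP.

6

(a) /w ŋ t/: profile 6-4-1 — obeys.
(b) /q k b/: profile 1-1-1 — violates.
(c) /r n θ/: profile 5-4-3 — obeys.
(d) /n r/: profile 4-5 — violates.
(e) /w m p/: profile 6-4-1 — obeys.
(f) /ɾ ɣ ʔ/: profile 5-3-1 — obeys.
(g) /l m ʒ/: profile 5-4-3 — obeys.
(h) /n dʒ d/: profile 4-2-1 — obeys.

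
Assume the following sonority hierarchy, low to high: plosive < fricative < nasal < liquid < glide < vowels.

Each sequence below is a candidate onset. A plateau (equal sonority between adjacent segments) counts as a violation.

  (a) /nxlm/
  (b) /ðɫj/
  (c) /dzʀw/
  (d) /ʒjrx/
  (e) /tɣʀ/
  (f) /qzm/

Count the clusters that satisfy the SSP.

(a) /nxlm/: profile 3-2-4-3 — violates.
(b) /ðɫj/: profile 2-4-5 — obeys.
(c) /dzʀw/: profile 1-2-4-5 — obeys.
(d) /ʒjrx/: profile 2-5-4-2 — violates.
(e) /tɣʀ/: profile 1-2-4 — obeys.
(f) /qzm/: profile 1-2-3 — obeys.

4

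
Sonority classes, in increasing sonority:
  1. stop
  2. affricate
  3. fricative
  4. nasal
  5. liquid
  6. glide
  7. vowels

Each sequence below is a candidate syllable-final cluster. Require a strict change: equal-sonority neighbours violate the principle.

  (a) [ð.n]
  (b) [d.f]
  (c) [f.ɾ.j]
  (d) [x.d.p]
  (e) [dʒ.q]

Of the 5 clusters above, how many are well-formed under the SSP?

1

(a) [ð.n]: profile 3-4 — violates.
(b) [d.f]: profile 1-3 — violates.
(c) [f.ɾ.j]: profile 3-5-6 — violates.
(d) [x.d.p]: profile 3-1-1 — violates.
(e) [dʒ.q]: profile 2-1 — obeys.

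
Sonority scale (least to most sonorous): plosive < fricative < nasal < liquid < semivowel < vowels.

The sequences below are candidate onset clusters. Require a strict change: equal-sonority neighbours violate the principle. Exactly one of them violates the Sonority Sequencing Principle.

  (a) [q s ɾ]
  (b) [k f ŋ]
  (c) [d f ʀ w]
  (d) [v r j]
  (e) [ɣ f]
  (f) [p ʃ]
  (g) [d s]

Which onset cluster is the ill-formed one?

e

(a) [q s ɾ]: profile 1-2-4 — obeys.
(b) [k f ŋ]: profile 1-2-3 — obeys.
(c) [d f ʀ w]: profile 1-2-4-5 — obeys.
(d) [v r j]: profile 2-4-5 — obeys.
(e) [ɣ f]: profile 2-2 — violates.
(f) [p ʃ]: profile 1-2 — obeys.
(g) [d s]: profile 1-2 — obeys.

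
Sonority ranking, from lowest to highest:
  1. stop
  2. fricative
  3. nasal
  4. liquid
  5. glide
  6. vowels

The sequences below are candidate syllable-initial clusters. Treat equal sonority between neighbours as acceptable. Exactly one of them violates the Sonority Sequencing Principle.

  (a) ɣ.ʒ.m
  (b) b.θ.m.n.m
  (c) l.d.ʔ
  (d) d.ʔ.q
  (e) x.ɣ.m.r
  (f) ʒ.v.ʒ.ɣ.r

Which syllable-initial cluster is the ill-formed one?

c

(a) sonority 2-2-3: well-formed.
(b) sonority 1-2-3-3-3: well-formed.
(c) sonority 4-1-1: ill-formed.
(d) sonority 1-1-1: well-formed.
(e) sonority 2-2-3-4: well-formed.
(f) sonority 2-2-2-2-4: well-formed.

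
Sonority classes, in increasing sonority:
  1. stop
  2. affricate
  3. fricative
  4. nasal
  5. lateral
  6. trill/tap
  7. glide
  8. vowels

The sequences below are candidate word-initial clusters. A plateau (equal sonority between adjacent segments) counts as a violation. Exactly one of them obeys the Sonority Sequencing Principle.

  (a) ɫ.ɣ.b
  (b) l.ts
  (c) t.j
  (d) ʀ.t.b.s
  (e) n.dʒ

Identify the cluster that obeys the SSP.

c

(a) sonority 5-3-1: ill-formed.
(b) sonority 5-2: ill-formed.
(c) sonority 1-7: well-formed.
(d) sonority 6-1-1-3: ill-formed.
(e) sonority 4-2: ill-formed.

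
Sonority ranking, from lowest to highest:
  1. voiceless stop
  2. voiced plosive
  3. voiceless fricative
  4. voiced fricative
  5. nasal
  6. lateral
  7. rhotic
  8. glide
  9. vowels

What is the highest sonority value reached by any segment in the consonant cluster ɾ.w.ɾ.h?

8

/ɾ/ is a rhotic (sonority 7).
/w/ is a glide (sonority 8).
/ɾ/ is a rhotic (sonority 7).
/h/ is a voiceless fricative (sonority 3).
The maximum is 8.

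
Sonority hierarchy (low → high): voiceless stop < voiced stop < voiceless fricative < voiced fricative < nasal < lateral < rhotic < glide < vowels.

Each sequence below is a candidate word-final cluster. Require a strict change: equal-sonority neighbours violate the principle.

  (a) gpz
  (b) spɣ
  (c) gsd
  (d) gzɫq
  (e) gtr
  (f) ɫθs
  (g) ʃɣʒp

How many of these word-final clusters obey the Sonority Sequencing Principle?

0

(a) sonority 2-1-4: ill-formed.
(b) sonority 3-1-4: ill-formed.
(c) sonority 2-3-2: ill-formed.
(d) sonority 2-4-6-1: ill-formed.
(e) sonority 2-1-7: ill-formed.
(f) sonority 6-3-3: ill-formed.
(g) sonority 3-4-4-1: ill-formed.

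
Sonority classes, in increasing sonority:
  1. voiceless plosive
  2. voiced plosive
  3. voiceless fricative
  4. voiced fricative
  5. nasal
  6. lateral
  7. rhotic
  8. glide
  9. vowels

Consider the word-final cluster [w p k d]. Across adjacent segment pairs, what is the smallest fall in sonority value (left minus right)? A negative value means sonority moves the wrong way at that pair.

/w/: glide = 8.
/p/: voiceless plosive = 1.
/k/: voiceless plosive = 1.
/d/: voiced plosive = 2.
/w/→/p/: change +7.
/p/→/k/: change +0.
/k/→/d/: change -1.
Minimum = -1.

-1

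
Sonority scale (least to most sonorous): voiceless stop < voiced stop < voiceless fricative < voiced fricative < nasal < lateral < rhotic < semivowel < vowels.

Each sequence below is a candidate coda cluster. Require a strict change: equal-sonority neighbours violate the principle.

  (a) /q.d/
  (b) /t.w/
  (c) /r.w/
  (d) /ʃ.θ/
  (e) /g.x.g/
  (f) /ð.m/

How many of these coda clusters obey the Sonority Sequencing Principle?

(a) sonority 1-2: ill-formed.
(b) sonority 1-8: ill-formed.
(c) sonority 7-8: ill-formed.
(d) sonority 3-3: ill-formed.
(e) sonority 2-3-2: ill-formed.
(f) sonority 4-5: ill-formed.

0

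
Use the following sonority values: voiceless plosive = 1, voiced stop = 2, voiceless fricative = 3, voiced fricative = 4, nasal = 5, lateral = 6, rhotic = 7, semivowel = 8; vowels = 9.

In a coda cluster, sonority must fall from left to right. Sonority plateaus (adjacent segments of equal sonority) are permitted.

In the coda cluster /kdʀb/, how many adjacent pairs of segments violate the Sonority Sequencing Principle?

/k/ — voiceless plosive, sonority 1.
/d/ — voiced stop, sonority 2.
/ʀ/ — rhotic, sonority 7.
/b/ — voiced stop, sonority 2.
/k/→/d/: 1→2 (does not fall) — violation.
/d/→/ʀ/: 2→7 (does not fall) — violation.
/ʀ/→/b/: 7→2 (falls) — ok.

2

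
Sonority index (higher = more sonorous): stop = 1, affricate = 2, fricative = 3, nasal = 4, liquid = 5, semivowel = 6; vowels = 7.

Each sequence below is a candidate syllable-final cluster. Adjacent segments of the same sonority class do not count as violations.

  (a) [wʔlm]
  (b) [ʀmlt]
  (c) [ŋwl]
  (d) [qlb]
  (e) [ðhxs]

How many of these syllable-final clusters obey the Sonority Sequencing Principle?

1

(a) sonority 6-1-5-4: ill-formed.
(b) sonority 5-4-5-1: ill-formed.
(c) sonority 4-6-5: ill-formed.
(d) sonority 1-5-1: ill-formed.
(e) sonority 3-3-3-3: well-formed.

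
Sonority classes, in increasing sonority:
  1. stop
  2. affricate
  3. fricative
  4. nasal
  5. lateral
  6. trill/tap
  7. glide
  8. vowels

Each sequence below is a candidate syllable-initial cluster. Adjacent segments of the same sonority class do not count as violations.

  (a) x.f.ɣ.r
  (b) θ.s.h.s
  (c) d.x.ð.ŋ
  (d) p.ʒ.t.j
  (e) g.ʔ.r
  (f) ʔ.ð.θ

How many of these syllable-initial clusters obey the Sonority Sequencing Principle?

5

(a) sonority 3-3-3-6: well-formed.
(b) sonority 3-3-3-3: well-formed.
(c) sonority 1-3-3-4: well-formed.
(d) sonority 1-3-1-7: ill-formed.
(e) sonority 1-1-6: well-formed.
(f) sonority 1-3-3: well-formed.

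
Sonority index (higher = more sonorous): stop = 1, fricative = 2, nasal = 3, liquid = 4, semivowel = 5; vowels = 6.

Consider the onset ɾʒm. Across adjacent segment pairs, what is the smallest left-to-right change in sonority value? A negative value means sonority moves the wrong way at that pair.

-2

/ɾ/: liquid = 4.
/ʒ/: fricative = 2.
/m/: nasal = 3.
/ɾ/→/ʒ/: change -2.
/ʒ/→/m/: change +1.
Minimum = -2.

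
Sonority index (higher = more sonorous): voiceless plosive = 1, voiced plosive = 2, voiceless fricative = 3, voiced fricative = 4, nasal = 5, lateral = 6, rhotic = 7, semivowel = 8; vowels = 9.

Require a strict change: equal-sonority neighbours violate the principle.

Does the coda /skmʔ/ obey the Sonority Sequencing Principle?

no

/s/ — voiceless fricative, sonority 3.
/k/ — voiceless plosive, sonority 1.
/m/ — nasal, sonority 5.
/ʔ/ — voiceless plosive, sonority 1.
The profile is 3-1-5-1. Between /k/ (1) and /m/ (5) sonority does not fall, so the cluster violates the SSP.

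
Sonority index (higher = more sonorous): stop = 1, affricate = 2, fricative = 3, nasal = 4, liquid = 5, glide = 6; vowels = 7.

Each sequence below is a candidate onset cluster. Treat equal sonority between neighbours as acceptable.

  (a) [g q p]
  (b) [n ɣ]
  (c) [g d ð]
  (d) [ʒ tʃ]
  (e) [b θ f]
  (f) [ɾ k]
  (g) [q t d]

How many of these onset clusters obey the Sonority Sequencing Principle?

4

(a) [g q p]: profile 1-1-1 — obeys.
(b) [n ɣ]: profile 4-3 — violates.
(c) [g d ð]: profile 1-1-3 — obeys.
(d) [ʒ tʃ]: profile 3-2 — violates.
(e) [b θ f]: profile 1-3-3 — obeys.
(f) [ɾ k]: profile 5-1 — violates.
(g) [q t d]: profile 1-1-1 — obeys.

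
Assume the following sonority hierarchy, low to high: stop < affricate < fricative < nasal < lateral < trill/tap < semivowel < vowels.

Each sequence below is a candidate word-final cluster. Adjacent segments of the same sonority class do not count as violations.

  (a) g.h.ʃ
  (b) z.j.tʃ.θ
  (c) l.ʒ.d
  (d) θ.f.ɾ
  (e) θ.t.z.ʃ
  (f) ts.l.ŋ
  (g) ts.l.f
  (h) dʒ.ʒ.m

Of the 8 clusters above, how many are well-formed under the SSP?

1

(a) 1-3-3 → violates
(b) 3-7-2-3 → violates
(c) 5-3-1 → obeys
(d) 3-3-6 → violates
(e) 3-1-3-3 → violates
(f) 2-5-4 → violates
(g) 2-5-3 → violates
(h) 2-3-4 → violates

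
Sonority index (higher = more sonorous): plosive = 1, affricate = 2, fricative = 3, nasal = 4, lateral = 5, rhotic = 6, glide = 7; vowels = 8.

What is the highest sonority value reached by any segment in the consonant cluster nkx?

/n/ — nasal, sonority 4.
/k/ — plosive, sonority 1.
/x/ — fricative, sonority 3.
The maximum is 4.

4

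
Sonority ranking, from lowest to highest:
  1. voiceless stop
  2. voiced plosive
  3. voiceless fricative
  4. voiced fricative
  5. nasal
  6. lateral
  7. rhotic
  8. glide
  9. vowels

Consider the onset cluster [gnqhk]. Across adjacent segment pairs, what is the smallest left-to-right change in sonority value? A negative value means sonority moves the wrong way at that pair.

-4

/g/: voiced plosive = 2.
/n/: nasal = 5.
/q/: voiceless stop = 1.
/h/: voiceless fricative = 3.
/k/: voiceless stop = 1.
/g/→/n/: change +3.
/n/→/q/: change -4.
/q/→/h/: change +2.
/h/→/k/: change -2.
Minimum = -4.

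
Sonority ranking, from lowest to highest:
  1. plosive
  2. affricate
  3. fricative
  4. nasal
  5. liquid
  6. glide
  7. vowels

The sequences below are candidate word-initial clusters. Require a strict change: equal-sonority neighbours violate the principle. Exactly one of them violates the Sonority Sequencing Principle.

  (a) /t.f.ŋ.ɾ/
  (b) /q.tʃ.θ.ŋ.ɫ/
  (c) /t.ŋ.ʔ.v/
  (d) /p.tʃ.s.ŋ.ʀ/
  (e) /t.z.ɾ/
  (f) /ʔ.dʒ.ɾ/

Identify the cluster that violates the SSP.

(a) 1-3-4-5 → obeys
(b) 1-2-3-4-5 → obeys
(c) 1-4-1-3 → violates
(d) 1-2-3-4-5 → obeys
(e) 1-3-5 → obeys
(f) 1-2-5 → obeys

c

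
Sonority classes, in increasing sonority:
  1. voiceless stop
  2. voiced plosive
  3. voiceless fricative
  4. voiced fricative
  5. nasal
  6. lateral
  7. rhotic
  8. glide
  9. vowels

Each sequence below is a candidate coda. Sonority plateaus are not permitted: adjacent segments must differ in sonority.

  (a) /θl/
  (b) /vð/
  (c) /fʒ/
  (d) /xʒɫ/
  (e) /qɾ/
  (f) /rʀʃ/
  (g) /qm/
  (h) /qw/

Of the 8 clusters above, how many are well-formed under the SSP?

(a) 3-6 → violates
(b) 4-4 → violates
(c) 3-4 → violates
(d) 3-4-6 → violates
(e) 1-7 → violates
(f) 7-7-3 → violates
(g) 1-5 → violates
(h) 1-8 → violates

0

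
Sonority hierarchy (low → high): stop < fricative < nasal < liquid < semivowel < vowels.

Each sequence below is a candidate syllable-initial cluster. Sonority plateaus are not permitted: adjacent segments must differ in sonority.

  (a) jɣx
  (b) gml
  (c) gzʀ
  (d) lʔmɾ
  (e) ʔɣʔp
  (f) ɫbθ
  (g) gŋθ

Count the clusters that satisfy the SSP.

(a) sonority 5-2-2: ill-formed.
(b) sonority 1-3-4: well-formed.
(c) sonority 1-2-4: well-formed.
(d) sonority 4-1-3-4: ill-formed.
(e) sonority 1-2-1-1: ill-formed.
(f) sonority 4-1-2: ill-formed.
(g) sonority 1-3-2: ill-formed.

2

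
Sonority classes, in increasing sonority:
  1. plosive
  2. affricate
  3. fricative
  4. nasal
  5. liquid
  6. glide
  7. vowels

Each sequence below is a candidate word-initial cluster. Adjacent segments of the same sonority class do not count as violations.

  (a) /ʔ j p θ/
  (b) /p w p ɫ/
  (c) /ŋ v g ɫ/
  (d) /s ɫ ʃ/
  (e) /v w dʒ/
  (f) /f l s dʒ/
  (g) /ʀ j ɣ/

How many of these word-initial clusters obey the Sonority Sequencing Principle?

(a) 1-6-1-3 → violates
(b) 1-6-1-5 → violates
(c) 4-3-1-5 → violates
(d) 3-5-3 → violates
(e) 3-6-2 → violates
(f) 3-5-3-2 → violates
(g) 5-6-3 → violates

0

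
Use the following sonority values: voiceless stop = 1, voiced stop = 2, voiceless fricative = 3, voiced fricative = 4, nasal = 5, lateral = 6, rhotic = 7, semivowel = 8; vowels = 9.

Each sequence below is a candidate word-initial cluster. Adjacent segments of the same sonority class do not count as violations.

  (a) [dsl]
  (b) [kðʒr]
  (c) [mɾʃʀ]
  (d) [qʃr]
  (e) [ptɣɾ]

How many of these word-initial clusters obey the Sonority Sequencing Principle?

4

(a) 2-3-6 → obeys
(b) 1-4-4-7 → obeys
(c) 5-7-3-7 → violates
(d) 1-3-7 → obeys
(e) 1-1-4-7 → obeys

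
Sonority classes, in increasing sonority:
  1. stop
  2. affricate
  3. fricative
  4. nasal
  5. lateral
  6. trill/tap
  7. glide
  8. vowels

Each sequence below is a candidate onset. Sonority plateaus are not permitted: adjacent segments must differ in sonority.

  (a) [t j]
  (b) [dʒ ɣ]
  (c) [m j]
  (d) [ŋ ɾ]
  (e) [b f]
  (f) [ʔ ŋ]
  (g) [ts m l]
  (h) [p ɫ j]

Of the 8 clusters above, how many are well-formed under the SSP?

(a) sonority 1-7: well-formed.
(b) sonority 2-3: well-formed.
(c) sonority 4-7: well-formed.
(d) sonority 4-6: well-formed.
(e) sonority 1-3: well-formed.
(f) sonority 1-4: well-formed.
(g) sonority 2-4-5: well-formed.
(h) sonority 1-5-7: well-formed.

8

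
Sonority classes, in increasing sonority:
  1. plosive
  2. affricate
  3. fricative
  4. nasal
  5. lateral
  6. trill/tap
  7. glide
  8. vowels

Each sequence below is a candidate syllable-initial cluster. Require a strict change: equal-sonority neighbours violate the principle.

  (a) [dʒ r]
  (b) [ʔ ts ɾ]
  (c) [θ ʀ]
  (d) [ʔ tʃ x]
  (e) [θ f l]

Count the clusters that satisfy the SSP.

(a) [dʒ r]: profile 2-6 — obeys.
(b) [ʔ ts ɾ]: profile 1-2-6 — obeys.
(c) [θ ʀ]: profile 3-6 — obeys.
(d) [ʔ tʃ x]: profile 1-2-3 — obeys.
(e) [θ f l]: profile 3-3-5 — violates.

4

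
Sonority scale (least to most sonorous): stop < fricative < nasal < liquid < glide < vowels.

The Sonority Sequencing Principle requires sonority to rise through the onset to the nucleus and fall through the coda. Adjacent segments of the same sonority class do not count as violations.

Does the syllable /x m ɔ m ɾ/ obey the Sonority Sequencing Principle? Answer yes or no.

no

Onset: /x/ is a fricative (sonority 2), /m/ is a nasal (sonority 3); then the nucleus /ɔ/ (sonority 6).
Onset profile 2-3-6 — rises to the nucleus.
Coda: /m/ is a nasal (sonority 3), /ɾ/ is a liquid (sonority 4).
Coda profile 6-3-4 — does not fall throughout.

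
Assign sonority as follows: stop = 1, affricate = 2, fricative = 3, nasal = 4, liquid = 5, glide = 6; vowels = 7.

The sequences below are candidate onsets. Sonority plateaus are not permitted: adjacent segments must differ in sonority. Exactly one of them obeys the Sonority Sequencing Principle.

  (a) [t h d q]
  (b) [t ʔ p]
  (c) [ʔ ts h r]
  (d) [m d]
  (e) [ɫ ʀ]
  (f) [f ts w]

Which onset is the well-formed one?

(a) 1-3-1-1 → violates
(b) 1-1-1 → violates
(c) 1-2-3-5 → obeys
(d) 4-1 → violates
(e) 5-5 → violates
(f) 3-2-6 → violates

c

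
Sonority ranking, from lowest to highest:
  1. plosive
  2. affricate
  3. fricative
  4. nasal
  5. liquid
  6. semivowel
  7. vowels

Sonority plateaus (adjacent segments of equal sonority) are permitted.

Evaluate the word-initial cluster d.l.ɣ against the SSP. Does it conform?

/d/ is a plosive (sonority 1).
/l/ is a liquid (sonority 5).
/ɣ/ is a fricative (sonority 3).
The profile is 1-5-3. Between /l/ (5) and /ɣ/ (3) sonority does not rise, so the cluster violates the SSP.

no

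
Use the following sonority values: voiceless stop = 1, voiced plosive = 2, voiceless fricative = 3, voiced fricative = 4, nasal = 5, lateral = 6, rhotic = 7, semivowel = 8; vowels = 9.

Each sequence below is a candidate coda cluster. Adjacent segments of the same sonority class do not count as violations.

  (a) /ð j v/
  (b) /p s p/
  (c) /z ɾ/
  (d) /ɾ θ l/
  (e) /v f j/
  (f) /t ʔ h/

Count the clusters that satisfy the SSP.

0

(a) 4-8-4 → violates
(b) 1-3-1 → violates
(c) 4-7 → violates
(d) 7-3-6 → violates
(e) 4-3-8 → violates
(f) 1-1-3 → violates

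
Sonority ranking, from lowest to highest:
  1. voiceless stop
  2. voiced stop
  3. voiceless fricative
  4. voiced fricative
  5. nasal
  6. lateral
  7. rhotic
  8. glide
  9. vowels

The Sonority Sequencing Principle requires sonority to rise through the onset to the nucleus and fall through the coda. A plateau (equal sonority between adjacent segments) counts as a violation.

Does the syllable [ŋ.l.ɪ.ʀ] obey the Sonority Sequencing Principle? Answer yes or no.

yes

Onset: /ŋ/ is a nasal (sonority 5), /l/ is a lateral (sonority 6); then the nucleus /ɪ/ (sonority 9).
Onset profile 5-6-9 — rises to the nucleus.
Coda: /ʀ/ is a rhotic (sonority 7).
Coda profile 9-7 — falls from the nucleus.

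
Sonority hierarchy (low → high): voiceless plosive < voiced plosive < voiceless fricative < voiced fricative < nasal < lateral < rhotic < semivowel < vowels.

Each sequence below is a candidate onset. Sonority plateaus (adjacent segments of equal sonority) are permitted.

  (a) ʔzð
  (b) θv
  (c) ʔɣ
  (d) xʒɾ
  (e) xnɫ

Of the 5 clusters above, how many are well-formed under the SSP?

(a) sonority 1-4-4: well-formed.
(b) sonority 3-4: well-formed.
(c) sonority 1-4: well-formed.
(d) sonority 3-4-7: well-formed.
(e) sonority 3-5-6: well-formed.

5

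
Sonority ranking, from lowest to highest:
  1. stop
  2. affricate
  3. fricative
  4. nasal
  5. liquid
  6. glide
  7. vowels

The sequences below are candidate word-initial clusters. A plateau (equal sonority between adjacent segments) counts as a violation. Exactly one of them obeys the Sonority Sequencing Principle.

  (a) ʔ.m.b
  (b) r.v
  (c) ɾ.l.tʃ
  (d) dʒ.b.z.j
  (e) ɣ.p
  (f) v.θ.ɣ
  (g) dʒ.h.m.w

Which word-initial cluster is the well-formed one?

g

(a) ʔ.m.b: profile 1-4-1 — violates.
(b) r.v: profile 5-3 — violates.
(c) ɾ.l.tʃ: profile 5-5-2 — violates.
(d) dʒ.b.z.j: profile 2-1-3-6 — violates.
(e) ɣ.p: profile 3-1 — violates.
(f) v.θ.ɣ: profile 3-3-3 — violates.
(g) dʒ.h.m.w: profile 2-3-4-6 — obeys.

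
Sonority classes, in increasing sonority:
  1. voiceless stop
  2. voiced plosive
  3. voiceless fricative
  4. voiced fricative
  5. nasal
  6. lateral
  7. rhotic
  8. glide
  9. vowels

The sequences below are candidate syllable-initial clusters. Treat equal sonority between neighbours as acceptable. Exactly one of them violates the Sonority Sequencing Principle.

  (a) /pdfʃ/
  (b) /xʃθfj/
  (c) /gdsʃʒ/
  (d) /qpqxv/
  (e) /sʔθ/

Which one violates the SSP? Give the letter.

e

(a) 1-2-3-3 → obeys
(b) 3-3-3-3-8 → obeys
(c) 2-2-3-3-4 → obeys
(d) 1-1-1-3-4 → obeys
(e) 3-1-3 → violates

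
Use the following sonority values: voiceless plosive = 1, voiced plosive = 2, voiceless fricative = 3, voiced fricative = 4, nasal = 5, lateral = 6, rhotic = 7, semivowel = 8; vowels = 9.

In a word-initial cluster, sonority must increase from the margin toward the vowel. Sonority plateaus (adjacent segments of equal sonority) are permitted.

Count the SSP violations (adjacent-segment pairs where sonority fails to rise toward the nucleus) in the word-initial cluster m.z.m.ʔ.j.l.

/m/ — nasal, sonority 5.
/z/ — voiced fricative, sonority 4.
/m/ — nasal, sonority 5.
/ʔ/ — voiceless plosive, sonority 1.
/j/ — semivowel, sonority 8.
/l/ — lateral, sonority 6.
/m/→/z/: 5→4 (does not rise) — violation.
/z/→/m/: 4→5 (rises) — ok.
/m/→/ʔ/: 5→1 (does not rise) — violation.
/ʔ/→/j/: 1→8 (rises) — ok.
/j/→/l/: 8→6 (does not rise) — violation.

3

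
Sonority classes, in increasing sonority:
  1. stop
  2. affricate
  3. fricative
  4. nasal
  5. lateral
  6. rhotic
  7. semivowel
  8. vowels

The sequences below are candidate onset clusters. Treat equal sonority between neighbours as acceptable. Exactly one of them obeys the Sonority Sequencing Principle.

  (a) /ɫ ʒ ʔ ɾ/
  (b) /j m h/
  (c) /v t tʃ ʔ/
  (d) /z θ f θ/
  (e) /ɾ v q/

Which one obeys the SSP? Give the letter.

d

(a) /ɫ ʒ ʔ ɾ/: profile 5-3-1-6 — violates.
(b) /j m h/: profile 7-4-3 — violates.
(c) /v t tʃ ʔ/: profile 3-1-2-1 — violates.
(d) /z θ f θ/: profile 3-3-3-3 — obeys.
(e) /ɾ v q/: profile 6-3-1 — violates.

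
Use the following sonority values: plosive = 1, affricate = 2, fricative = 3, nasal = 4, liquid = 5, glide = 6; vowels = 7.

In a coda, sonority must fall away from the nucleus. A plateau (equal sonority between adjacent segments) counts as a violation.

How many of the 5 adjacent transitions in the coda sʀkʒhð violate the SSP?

4

/s/: fricative = 3.
/ʀ/: liquid = 5.
/k/: plosive = 1.
/ʒ/: fricative = 3.
/h/: fricative = 3.
/ð/: fricative = 3.
/s/→/ʀ/: 3→5 (does not fall) — violation.
/ʀ/→/k/: 5→1 (falls) — ok.
/k/→/ʒ/: 1→3 (does not fall) — violation.
/ʒ/→/h/: 3→3 (plateau) — violation.
/h/→/ð/: 3→3 (plateau) — violation.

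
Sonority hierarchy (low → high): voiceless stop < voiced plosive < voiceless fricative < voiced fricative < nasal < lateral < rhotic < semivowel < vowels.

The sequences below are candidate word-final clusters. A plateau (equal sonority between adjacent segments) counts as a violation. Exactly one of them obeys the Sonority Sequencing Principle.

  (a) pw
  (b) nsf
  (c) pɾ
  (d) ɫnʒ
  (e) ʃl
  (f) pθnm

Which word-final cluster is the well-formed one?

(a) pw: profile 1-8 — violates.
(b) nsf: profile 5-3-3 — violates.
(c) pɾ: profile 1-7 — violates.
(d) ɫnʒ: profile 6-5-4 — obeys.
(e) ʃl: profile 3-6 — violates.
(f) pθnm: profile 1-3-5-5 — violates.

d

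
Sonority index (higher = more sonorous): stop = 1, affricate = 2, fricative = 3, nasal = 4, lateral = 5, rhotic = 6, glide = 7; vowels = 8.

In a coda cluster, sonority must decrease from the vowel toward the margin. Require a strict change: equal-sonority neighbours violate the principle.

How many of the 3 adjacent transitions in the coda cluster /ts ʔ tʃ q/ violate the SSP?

1

/ts/ — affricate, sonority 2.
/ʔ/ — stop, sonority 1.
/tʃ/ — affricate, sonority 2.
/q/ — stop, sonority 1.
/ts/→/ʔ/: 2→1 (falls) — ok.
/ʔ/→/tʃ/: 1→2 (does not fall) — violation.
/tʃ/→/q/: 2→1 (falls) — ok.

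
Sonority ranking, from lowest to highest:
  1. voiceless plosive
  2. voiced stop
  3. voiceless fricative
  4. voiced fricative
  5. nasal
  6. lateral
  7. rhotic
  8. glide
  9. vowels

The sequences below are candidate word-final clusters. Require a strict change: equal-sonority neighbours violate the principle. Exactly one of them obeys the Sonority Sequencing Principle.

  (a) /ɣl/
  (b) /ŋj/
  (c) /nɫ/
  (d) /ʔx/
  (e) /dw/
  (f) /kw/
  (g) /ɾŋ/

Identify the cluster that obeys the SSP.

(a) sonority 4-6: ill-formed.
(b) sonority 5-8: ill-formed.
(c) sonority 5-6: ill-formed.
(d) sonority 1-3: ill-formed.
(e) sonority 2-8: ill-formed.
(f) sonority 1-8: ill-formed.
(g) sonority 7-5: well-formed.

g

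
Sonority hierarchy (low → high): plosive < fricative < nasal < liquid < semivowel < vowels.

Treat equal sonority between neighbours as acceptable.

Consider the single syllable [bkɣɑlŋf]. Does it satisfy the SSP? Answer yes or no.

yes

Onset: /b/ is a plosive (sonority 1), /k/ is a plosive (sonority 1), /ɣ/ is a fricative (sonority 2); then the nucleus /ɑ/ (sonority 6).
Onset profile 1-1-2-6 — rises to the nucleus.
Coda: /l/ is a liquid (sonority 4), /ŋ/ is a nasal (sonority 3), /f/ is a fricative (sonority 2).
Coda profile 6-4-3-2 — falls from the nucleus.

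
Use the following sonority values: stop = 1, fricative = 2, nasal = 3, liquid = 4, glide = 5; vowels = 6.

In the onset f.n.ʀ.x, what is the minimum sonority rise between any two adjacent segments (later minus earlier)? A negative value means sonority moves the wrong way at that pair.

-2

/f/ is a fricative (sonority 2).
/n/ is a nasal (sonority 3).
/ʀ/ is a liquid (sonority 4).
/x/ is a fricative (sonority 2).
/f/→/n/: change +1.
/n/→/ʀ/: change +1.
/ʀ/→/x/: change -2.
Minimum = -2.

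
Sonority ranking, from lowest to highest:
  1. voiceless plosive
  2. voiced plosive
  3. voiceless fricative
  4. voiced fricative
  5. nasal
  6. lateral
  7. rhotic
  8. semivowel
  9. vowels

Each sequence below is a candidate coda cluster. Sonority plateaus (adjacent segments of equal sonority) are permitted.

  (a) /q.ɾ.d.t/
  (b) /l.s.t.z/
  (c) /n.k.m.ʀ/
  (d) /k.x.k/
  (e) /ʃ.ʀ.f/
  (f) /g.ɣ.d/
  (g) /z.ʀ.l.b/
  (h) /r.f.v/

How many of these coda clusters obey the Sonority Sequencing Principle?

(a) 1-7-2-1 → violates
(b) 6-3-1-4 → violates
(c) 5-1-5-7 → violates
(d) 1-3-1 → violates
(e) 3-7-3 → violates
(f) 2-4-2 → violates
(g) 4-7-6-2 → violates
(h) 7-3-4 → violates

0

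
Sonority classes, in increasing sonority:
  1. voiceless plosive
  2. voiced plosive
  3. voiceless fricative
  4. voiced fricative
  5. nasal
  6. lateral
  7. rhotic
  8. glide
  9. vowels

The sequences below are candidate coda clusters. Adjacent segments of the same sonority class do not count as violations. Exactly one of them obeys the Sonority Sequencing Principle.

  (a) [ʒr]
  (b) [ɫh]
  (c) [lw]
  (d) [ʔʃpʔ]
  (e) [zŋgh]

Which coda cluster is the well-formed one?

b

(a) 4-7 → violates
(b) 6-3 → obeys
(c) 6-8 → violates
(d) 1-3-1-1 → violates
(e) 4-5-2-3 → violates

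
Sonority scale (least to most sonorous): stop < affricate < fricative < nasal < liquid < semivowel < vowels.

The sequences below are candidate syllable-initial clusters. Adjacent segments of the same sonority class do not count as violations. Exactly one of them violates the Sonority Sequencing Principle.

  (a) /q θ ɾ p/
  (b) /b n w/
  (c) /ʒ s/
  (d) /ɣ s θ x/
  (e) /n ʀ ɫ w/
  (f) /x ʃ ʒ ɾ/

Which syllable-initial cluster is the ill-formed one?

(a) sonority 1-3-5-1: ill-formed.
(b) sonority 1-4-6: well-formed.
(c) sonority 3-3: well-formed.
(d) sonority 3-3-3-3: well-formed.
(e) sonority 4-5-5-6: well-formed.
(f) sonority 3-3-3-5: well-formed.

a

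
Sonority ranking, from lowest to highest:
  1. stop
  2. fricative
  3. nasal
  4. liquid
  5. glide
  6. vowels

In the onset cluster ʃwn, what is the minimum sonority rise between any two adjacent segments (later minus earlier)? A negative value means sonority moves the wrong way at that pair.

/ʃ/ — fricative, sonority 2.
/w/ — glide, sonority 5.
/n/ — nasal, sonority 3.
/ʃ/→/w/: change +3.
/w/→/n/: change -2.
Minimum = -2.

-2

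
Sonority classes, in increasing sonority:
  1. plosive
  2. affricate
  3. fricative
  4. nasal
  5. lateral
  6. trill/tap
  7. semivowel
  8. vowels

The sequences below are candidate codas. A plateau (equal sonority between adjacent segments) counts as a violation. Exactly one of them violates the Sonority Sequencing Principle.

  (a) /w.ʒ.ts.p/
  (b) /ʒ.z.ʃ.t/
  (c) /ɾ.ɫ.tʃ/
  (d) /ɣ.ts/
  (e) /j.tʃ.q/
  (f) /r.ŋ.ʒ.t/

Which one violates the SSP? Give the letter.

(a) 7-3-2-1 → obeys
(b) 3-3-3-1 → violates
(c) 6-5-2 → obeys
(d) 3-2 → obeys
(e) 7-2-1 → obeys
(f) 6-4-3-1 → obeys

b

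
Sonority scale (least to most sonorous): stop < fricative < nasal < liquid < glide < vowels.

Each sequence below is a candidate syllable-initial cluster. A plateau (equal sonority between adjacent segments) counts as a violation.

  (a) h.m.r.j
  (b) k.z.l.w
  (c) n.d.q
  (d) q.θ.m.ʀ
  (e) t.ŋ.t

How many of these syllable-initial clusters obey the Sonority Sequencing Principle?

3

(a) sonority 2-3-4-5: well-formed.
(b) sonority 1-2-4-5: well-formed.
(c) sonority 3-1-1: ill-formed.
(d) sonority 1-2-3-4: well-formed.
(e) sonority 1-3-1: ill-formed.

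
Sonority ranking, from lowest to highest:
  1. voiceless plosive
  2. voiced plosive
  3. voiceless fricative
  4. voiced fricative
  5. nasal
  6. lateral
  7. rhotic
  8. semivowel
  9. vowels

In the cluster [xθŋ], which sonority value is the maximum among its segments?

/x/ is a voiceless fricative (sonority 3).
/θ/ is a voiceless fricative (sonority 3).
/ŋ/ is a nasal (sonority 5).
The maximum is 5.

5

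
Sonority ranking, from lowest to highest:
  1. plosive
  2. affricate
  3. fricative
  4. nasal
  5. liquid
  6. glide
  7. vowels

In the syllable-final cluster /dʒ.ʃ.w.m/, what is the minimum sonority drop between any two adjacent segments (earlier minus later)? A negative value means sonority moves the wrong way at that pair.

-3

/dʒ/ is an affricate (sonority 2).
/ʃ/ is a fricative (sonority 3).
/w/ is a glide (sonority 6).
/m/ is a nasal (sonority 4).
/dʒ/→/ʃ/: change -1.
/ʃ/→/w/: change -3.
/w/→/m/: change +2.
Minimum = -3.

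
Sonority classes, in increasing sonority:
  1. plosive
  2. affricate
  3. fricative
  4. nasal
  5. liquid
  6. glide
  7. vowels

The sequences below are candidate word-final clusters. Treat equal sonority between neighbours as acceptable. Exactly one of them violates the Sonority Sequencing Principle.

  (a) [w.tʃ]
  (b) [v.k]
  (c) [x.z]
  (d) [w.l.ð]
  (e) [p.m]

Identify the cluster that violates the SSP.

e

(a) 6-2 → obeys
(b) 3-1 → obeys
(c) 3-3 → obeys
(d) 6-5-3 → obeys
(e) 1-4 → violates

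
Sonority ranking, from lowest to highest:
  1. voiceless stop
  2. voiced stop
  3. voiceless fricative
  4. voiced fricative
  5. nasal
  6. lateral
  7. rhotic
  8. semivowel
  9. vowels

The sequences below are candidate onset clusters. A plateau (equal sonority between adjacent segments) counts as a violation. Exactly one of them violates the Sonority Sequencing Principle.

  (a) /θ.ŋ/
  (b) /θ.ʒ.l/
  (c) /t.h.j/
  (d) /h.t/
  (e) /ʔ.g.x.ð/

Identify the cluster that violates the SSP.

d

(a) /θ.ŋ/: profile 3-5 — obeys.
(b) /θ.ʒ.l/: profile 3-4-6 — obeys.
(c) /t.h.j/: profile 1-3-8 — obeys.
(d) /h.t/: profile 3-1 — violates.
(e) /ʔ.g.x.ð/: profile 1-2-3-4 — obeys.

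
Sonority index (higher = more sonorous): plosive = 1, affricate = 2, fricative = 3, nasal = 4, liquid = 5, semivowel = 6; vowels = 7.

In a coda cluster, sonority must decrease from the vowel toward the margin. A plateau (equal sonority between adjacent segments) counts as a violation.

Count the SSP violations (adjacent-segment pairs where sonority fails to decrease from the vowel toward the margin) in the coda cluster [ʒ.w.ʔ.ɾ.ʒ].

2

/ʒ/: fricative = 3.
/w/: semivowel = 6.
/ʔ/: plosive = 1.
/ɾ/: liquid = 5.
/ʒ/: fricative = 3.
/ʒ/→/w/: 3→6 (does not fall) — violation.
/w/→/ʔ/: 6→1 (falls) — ok.
/ʔ/→/ɾ/: 1→5 (does not fall) — violation.
/ɾ/→/ʒ/: 5→3 (falls) — ok.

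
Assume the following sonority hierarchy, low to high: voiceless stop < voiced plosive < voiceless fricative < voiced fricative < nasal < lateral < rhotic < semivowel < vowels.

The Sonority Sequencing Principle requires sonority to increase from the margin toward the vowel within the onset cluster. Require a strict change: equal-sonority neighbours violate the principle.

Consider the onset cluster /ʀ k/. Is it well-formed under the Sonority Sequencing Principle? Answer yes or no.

/ʀ/: rhotic = 7.
/k/: voiceless stop = 1.
The profile is 7-1. Between /ʀ/ (7) and /k/ (1) sonority does not rise, so the cluster violates the SSP.

no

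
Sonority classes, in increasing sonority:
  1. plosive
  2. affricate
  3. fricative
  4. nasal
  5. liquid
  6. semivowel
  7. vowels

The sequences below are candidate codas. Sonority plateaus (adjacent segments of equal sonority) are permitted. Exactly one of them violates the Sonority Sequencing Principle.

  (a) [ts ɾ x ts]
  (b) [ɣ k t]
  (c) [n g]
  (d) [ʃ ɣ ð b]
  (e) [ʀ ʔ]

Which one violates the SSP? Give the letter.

(a) [ts ɾ x ts]: profile 2-5-3-2 — violates.
(b) [ɣ k t]: profile 3-1-1 — obeys.
(c) [n g]: profile 4-1 — obeys.
(d) [ʃ ɣ ð b]: profile 3-3-3-1 — obeys.
(e) [ʀ ʔ]: profile 5-1 — obeys.

a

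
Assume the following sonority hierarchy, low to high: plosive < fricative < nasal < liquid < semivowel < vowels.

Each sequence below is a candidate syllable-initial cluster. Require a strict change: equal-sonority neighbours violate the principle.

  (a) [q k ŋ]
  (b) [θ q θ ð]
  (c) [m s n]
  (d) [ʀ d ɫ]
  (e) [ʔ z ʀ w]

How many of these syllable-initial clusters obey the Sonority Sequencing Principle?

1

(a) 1-1-3 → violates
(b) 2-1-2-2 → violates
(c) 3-2-3 → violates
(d) 4-1-4 → violates
(e) 1-2-4-5 → obeys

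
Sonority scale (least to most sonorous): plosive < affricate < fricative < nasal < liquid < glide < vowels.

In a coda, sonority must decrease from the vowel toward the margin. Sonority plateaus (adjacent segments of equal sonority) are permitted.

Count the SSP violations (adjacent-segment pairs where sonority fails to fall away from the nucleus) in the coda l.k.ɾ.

/l/: liquid = 5.
/k/: plosive = 1.
/ɾ/: liquid = 5.
/l/→/k/: 5→1 (falls) — ok.
/k/→/ɾ/: 1→5 (does not fall) — violation.

1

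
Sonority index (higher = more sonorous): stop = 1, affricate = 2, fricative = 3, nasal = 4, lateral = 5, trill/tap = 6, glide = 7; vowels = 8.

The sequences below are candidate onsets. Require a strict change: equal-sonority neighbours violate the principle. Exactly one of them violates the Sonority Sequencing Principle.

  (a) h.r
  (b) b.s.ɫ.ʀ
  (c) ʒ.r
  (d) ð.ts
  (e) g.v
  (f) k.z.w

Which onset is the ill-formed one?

(a) sonority 3-6: well-formed.
(b) sonority 1-3-5-6: well-formed.
(c) sonority 3-6: well-formed.
(d) sonority 3-2: ill-formed.
(e) sonority 1-3: well-formed.
(f) sonority 1-3-7: well-formed.

d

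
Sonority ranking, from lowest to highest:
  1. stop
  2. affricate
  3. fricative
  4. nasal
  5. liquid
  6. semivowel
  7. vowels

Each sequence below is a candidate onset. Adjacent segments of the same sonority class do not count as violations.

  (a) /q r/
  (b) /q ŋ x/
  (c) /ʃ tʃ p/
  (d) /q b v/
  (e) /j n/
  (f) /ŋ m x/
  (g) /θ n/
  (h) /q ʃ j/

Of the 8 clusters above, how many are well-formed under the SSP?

4

(a) /q r/: profile 1-5 — obeys.
(b) /q ŋ x/: profile 1-4-3 — violates.
(c) /ʃ tʃ p/: profile 3-2-1 — violates.
(d) /q b v/: profile 1-1-3 — obeys.
(e) /j n/: profile 6-4 — violates.
(f) /ŋ m x/: profile 4-4-3 — violates.
(g) /θ n/: profile 3-4 — obeys.
(h) /q ʃ j/: profile 1-3-6 — obeys.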